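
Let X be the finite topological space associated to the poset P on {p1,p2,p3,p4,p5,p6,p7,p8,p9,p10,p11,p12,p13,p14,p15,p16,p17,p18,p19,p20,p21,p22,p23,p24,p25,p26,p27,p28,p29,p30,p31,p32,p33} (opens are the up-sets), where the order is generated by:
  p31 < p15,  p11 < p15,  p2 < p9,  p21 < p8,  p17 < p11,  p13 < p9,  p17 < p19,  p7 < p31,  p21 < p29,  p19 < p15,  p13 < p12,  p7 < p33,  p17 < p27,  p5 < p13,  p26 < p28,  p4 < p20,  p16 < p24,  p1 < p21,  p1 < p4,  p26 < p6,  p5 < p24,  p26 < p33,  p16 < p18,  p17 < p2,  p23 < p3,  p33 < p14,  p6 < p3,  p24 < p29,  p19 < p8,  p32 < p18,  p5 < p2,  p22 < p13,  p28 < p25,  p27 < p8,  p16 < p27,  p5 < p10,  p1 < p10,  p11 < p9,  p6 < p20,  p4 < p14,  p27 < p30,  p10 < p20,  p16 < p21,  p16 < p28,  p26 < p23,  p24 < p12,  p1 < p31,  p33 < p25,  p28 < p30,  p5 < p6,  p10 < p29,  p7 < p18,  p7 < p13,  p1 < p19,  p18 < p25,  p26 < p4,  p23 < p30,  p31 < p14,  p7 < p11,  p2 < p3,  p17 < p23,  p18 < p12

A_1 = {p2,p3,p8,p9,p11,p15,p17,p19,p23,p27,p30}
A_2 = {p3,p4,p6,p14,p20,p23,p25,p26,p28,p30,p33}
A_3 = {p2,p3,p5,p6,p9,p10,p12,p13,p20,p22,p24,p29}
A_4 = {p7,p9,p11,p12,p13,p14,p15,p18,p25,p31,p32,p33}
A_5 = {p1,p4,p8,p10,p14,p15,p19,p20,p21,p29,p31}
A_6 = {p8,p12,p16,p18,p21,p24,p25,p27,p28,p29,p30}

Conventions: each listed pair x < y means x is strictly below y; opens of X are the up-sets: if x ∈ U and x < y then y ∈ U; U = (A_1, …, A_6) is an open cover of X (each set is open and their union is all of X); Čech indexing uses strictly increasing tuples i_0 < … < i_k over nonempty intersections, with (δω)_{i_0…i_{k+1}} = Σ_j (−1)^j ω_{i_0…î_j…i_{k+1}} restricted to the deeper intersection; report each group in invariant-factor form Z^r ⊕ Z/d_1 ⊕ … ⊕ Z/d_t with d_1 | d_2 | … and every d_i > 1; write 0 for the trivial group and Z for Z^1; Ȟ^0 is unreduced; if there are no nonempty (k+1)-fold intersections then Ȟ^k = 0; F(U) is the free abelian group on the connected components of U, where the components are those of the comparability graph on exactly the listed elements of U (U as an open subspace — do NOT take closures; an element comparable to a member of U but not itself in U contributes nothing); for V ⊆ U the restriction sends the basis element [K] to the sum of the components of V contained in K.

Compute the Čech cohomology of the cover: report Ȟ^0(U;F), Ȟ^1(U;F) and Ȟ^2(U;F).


nerve of the cover:
  A12={p3,p23,p30} A13={p2,p3,p9} A14={p9,p11,p15} A15={p8,p15,p19} A16={p8,p27,p30} A23={p3,p6,p20} A24={p14,p25,p33} A25={p4,p14,p20} A26={p25,p28,p30} A34={p9,p12,p13} A35={p10,p20,p29} A36={p12,p24,p29} A45={p14,p15,p31} A46={p12,p18,p25} A56={p8,p21,p29}
  A123={p3} A126={p30} A134={p9} A145={p15} A156={p8} A235={p20} A245={p14} A246={p25} A346={p12} A356={p29}
components per intersection:
  A1: {p2,p3,p8,p9,p11,p15,p17,p19,p23,p27,p30}
  A2: {p3,p4,p6,p14,p20,p23,p25,p26,p28,p30,p33}
  A3: {p2,p3,p5,p6,p9,p10,p12,p13,p20,p22,p24,p29}
  A4: {p7,p9,p11,p12,p13,p14,p15,p18,p25,p31,p32,p33}
  A5: {p1,p4,p8,p10,p14,p15,p19,p20,p21,p29,p31}
  A6: {p8,p12,p16,p18,p21,p24,p25,p27,p28,p29,p30}
  A12: {p3,p23,p30}
  A13: {p2,p3,p9}
  A14: {p9,p11,p15}
  A15: {p8,p15,p19}
  A16: {p8,p27,p30}
  A23: {p3,p6,p20}
  A24: {p14,p25,p33}
  A25: {p4,p14,p20}
  A26: {p25,p28,p30}
  A34: {p9,p12,p13}
  A35: {p10,p20,p29}
  A36: {p12,p24,p29}
  A45: {p14,p15,p31}
  A46: {p12,p18,p25}
  A56: {p8,p21,p29}
  A123: {p3}
  A126: {p30}
  A134: {p9}
  A145: {p15}
  A156: {p8}
  A235: {p20}
  A245: {p14}
  A246: {p25}
  A346: {p12}
  A356: {p29}
C dims 6,15,10; δ0: rk 5, SNF 1^5; δ1: rk 10, SNF 1^9·2
Ȟ^0 = (6 − 5) − 0 = 1, so Ȟ^0 ≅ Z
Ȟ^1 = (15 − 10) − 5 = 0, so Ȟ^1 ≅ 0
Ȟ^2 = (10 − 0) − 10 = 0 plus torsion [2], so Ȟ^2 ≅ Z/2

Ȟ^0 = Z,  Ȟ^1 = 0,  Ȟ^2 = Z/2


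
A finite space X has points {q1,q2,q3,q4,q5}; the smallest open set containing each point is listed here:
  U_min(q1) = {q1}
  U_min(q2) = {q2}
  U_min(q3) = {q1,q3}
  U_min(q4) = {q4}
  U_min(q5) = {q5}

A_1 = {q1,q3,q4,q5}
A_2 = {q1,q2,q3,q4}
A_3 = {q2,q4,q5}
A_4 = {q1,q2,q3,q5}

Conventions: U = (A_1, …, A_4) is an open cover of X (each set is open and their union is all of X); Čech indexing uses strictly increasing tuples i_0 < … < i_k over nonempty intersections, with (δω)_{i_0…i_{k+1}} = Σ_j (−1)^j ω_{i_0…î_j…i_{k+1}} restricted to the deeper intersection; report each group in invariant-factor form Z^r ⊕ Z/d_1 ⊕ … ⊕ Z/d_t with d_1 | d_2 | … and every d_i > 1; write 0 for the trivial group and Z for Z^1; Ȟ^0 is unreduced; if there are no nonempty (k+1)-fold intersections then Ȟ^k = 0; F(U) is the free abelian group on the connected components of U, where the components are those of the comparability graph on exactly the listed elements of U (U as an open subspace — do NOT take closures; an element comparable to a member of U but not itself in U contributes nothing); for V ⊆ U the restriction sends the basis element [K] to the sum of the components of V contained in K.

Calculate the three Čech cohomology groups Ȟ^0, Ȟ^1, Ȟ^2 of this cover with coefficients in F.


Ȟ^0 ≅ Z^4, Ȟ^1 ≅ 0 and Ȟ^2 ≅ 0

cover nerve:
  A12={q1,q3,q4} A13={q4,q5} A14={q1,q3,q5} A23={q2,q4} A24={q1,q2,q3} A34={q2,q5}
  A123={q4} A124={q1,q3} A134={q5} A234={q2}
components per intersection:
  A1: {q1,q3} {q4} {q5}
  A2: {q1,q3} {q2} {q4}
  A3: {q2} {q4} {q5}
  A4: {q1,q3} {q2} {q5}
  A12: {q1,q3} {q4}
  A13: {q4} {q5}
  A14: {q1,q3} {q5}
  A23: {q2} {q4}
  A24: {q1,q3} {q2}
  A34: {q2} {q5}
  A123: {q4}
  A124: {q1,q3}
  A134: {q5}
  A234: {q2}
C dims 12,12,4; δ0: rk 8, SNF 1^8; δ1: rk 4, SNF 1^4
Ȟ^0: (12−8)−0=4 ⇒ Z^4
Ȟ^1: (12−4)−8=0 ⇒ 0
Ȟ^2: (4−0)−4=0 ⇒ 0


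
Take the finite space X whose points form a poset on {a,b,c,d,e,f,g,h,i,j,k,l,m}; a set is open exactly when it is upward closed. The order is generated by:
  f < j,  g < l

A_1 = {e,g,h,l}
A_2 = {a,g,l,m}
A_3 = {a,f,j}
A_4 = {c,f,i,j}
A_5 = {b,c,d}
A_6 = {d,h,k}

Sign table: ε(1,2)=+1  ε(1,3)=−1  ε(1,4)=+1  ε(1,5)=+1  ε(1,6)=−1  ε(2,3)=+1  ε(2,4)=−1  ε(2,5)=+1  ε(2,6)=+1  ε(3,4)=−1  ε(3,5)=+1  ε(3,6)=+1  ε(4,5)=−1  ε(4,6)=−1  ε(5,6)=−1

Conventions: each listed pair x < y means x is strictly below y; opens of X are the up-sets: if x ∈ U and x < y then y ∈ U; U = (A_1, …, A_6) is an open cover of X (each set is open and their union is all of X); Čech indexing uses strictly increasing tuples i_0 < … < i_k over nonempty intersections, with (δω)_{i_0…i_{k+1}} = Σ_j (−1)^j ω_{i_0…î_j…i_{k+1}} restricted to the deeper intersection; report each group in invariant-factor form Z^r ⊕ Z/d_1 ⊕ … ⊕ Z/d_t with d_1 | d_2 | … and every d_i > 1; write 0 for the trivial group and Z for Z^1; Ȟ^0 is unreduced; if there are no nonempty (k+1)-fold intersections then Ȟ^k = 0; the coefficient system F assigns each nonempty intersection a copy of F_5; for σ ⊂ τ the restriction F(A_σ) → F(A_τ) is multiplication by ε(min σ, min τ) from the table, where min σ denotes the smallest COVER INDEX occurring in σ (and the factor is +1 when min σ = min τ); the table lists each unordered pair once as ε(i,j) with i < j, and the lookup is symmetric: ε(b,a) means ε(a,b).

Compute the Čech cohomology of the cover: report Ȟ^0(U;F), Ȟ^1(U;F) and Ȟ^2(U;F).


nerve simplices:
  A12={g,l} A16={h} A23={a} A34={f,j} A45={c} A56={d}
C dims 6,6; δ0: rk_F5 5
degree 0: 6−5−0 = 1 → Ȟ^0 ≅ Z/5
degree 1: 6−0−5 = 1 → Ȟ^1 ≅ Z/5
degree 2: 0−0−0 = 0 → Ȟ^2 ≅ 0

Ȟ^0(U;F) ≅ Z/5,  Ȟ^1(U;F) ≅ Z/5,  Ȟ^2(U;F) ≅ 0


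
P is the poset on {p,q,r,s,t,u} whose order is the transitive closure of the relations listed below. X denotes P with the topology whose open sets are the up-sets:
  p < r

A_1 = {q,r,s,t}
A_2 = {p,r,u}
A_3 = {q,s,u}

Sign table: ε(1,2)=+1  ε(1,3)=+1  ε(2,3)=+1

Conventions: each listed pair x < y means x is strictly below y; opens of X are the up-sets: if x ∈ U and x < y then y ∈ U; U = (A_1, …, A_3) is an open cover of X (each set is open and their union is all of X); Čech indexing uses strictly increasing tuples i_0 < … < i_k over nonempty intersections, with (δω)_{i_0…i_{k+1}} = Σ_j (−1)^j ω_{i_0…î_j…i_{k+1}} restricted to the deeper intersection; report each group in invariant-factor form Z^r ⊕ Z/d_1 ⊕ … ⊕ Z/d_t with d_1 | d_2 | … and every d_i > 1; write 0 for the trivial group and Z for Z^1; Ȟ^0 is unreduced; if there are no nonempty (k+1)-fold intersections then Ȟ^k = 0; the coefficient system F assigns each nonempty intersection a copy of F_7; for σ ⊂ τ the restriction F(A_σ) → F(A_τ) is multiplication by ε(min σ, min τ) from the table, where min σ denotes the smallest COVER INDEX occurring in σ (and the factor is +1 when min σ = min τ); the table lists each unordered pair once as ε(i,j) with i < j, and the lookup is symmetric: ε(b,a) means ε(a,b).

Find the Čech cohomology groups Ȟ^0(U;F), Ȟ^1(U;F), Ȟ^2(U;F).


nerve of the cover:
  A12={r} A13={q,s} A23={u}
C dims 3,3; δ0: rk_F7 2
Ȟ^0 = (3 − 2) − 0 = 1, so Ȟ^0 ≅ Z/7
Ȟ^1 = (3 − 0) − 2 = 1, so Ȟ^1 ≅ Z/7
Ȟ^2 = (0 − 0) − 0 = 0, so Ȟ^2 ≅ 0

Ȟ^0 ≅ Z/7,  Ȟ^1 ≅ Z/7,  Ȟ^2 ≅ 0


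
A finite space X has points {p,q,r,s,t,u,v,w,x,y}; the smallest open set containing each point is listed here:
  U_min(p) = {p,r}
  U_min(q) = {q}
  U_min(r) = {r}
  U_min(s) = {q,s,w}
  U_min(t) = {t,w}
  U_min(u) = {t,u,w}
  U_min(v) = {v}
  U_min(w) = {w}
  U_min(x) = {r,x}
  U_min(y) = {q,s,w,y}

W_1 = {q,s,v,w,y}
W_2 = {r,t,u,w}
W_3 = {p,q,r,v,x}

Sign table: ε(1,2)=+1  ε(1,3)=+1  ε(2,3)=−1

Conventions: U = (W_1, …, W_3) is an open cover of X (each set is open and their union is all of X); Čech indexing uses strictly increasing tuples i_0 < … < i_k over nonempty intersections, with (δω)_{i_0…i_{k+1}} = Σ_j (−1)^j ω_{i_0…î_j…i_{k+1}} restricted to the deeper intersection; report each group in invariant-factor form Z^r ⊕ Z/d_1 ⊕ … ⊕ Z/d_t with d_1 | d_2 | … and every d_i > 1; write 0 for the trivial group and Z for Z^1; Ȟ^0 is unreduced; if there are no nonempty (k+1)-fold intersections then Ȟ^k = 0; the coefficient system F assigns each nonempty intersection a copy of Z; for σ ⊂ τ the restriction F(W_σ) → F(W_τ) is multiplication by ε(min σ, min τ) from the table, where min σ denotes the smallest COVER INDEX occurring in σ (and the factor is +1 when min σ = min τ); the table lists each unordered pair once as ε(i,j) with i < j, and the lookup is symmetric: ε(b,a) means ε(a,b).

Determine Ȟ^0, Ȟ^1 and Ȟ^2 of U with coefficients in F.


Ȟ^0(U;F) ≅ 0, Ȟ^1(U;F) ≅ Z/2 and Ȟ^2(U;F) ≅ 0

cover nerve:
  W12={w} W13={q,v} W23={r}
C dims 3,3; δ0: rk 3, SNF 1^2·2
Ȟ^0: (3−3)−0=0 ⇒ 0
Ȟ^1: (3−0)−3=0 plus torsion [2] ⇒ Z/2
Ȟ^2: (0−0)−0=0 ⇒ 0


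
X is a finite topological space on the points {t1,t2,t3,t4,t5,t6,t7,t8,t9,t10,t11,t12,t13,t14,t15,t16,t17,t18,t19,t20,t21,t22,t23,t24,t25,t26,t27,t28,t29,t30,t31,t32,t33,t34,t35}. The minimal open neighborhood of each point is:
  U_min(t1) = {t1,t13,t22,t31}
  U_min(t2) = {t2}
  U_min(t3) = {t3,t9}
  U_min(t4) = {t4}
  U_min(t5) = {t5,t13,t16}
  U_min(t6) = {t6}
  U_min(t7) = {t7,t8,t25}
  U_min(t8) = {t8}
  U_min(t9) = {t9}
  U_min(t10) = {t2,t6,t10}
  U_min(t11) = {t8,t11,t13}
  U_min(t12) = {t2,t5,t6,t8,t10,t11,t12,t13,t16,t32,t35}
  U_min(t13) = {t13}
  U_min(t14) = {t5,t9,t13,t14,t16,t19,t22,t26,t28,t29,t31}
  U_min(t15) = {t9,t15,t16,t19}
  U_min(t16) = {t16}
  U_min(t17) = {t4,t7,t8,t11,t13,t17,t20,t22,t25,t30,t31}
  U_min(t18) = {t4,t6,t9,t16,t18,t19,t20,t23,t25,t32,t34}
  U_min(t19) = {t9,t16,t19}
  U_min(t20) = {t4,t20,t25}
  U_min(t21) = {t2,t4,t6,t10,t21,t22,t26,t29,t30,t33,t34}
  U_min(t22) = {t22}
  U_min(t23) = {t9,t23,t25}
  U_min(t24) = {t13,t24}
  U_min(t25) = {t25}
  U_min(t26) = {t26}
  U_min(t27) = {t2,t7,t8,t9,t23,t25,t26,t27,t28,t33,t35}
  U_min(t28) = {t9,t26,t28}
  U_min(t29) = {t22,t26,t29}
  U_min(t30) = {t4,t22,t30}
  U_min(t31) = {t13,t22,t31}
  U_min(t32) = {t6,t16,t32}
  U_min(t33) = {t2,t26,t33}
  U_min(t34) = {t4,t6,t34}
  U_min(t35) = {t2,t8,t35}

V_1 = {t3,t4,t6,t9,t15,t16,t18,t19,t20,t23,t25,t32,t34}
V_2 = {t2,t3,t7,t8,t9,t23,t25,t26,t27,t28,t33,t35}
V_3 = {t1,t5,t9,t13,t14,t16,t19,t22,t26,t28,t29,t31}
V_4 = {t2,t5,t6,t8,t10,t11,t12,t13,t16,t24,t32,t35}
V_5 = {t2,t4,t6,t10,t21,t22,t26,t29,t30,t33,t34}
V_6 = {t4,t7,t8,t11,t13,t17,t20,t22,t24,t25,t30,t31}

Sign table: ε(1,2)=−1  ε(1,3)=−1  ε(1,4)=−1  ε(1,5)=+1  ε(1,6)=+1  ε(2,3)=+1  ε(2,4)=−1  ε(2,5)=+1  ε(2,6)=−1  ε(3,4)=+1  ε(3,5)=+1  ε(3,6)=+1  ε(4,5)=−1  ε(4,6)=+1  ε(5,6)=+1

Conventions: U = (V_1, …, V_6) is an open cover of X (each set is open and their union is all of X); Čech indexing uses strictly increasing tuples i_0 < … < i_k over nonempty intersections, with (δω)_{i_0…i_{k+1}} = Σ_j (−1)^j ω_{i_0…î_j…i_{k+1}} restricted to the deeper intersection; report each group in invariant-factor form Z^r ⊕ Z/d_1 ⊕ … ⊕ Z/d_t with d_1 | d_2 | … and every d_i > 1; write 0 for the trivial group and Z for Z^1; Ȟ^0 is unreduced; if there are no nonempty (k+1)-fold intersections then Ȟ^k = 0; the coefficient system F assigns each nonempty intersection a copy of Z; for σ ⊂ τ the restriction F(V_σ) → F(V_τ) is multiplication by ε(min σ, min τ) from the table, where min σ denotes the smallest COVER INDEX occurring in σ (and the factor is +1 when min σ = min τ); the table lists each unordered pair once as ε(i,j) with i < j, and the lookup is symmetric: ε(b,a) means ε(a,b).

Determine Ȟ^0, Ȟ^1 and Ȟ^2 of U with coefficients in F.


Ȟ^0 = 0; Ȟ^1 = Z/2; Ȟ^2 = Z

intersection data:
  V12={t3,t9,t23,t25} V13={t9,t16,t19} V14={t6,t16,t32} V15={t4,t6,t34} V16={t4,t20,t25} V23={t9,t26,t28} V24={t2,t8,t35} V25={t2,t26,t33} V26={t7,t8,t25} V34={t5,t13,t16} V35={t22,t26,t29} V36={t13,t22,t31} V45={t2,t6,t10} V46={t8,t11,t13,t24} V56={t4,t22,t30}
  V123={t9} V126={t25} V134={t16} V145={t6} V156={t4} V235={t26} V245={t2} V246={t8} V346={t13} V356={t22}
C dims 6,15,10; δ0: rk 6, SNF 1^5·2; δ1: rk 9, SNF 1^9
Ȟ^0 = (6 − 6) − 0 = 0, so Ȟ^0 ≅ 0
Ȟ^1 = (15 − 9) − 6 = 0 plus torsion [2], so Ȟ^1 ≅ Z/2
Ȟ^2 = (10 − 0) − 9 = 1, so Ȟ^2 ≅ Z


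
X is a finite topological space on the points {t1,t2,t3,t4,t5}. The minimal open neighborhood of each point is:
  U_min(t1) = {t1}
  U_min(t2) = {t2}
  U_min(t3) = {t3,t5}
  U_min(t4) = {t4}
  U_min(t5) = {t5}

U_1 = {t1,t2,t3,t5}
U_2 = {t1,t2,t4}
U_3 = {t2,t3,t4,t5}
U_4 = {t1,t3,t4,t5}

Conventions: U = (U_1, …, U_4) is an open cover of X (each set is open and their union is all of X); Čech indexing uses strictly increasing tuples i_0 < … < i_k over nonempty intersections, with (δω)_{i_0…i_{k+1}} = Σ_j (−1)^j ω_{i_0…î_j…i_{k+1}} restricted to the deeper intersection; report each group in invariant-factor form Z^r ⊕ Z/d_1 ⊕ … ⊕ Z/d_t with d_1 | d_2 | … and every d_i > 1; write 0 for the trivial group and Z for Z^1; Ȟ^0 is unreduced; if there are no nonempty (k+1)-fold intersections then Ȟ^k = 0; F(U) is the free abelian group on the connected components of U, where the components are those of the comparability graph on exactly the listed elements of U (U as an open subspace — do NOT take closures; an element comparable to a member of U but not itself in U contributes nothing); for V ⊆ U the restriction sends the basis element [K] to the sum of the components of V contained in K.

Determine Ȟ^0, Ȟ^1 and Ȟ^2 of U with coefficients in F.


intersection data:
  U12={t1,t2} U13={t2,t3,t5} U14={t1,t3,t5} U23={t2,t4} U24={t1,t4} U34={t3,t4,t5}
  U123={t2} U124={t1} U134={t3,t5} U234={t4}
components per intersection:
  U1: {t1} {t2} {t3,t5}
  U2: {t1} {t2} {t4}
  U3: {t2} {t3,t5} {t4}
  U4: {t1} {t3,t5} {t4}
  U12: {t1} {t2}
  U13: {t2} {t3,t5}
  U14: {t1} {t3,t5}
  U23: {t2} {t4}
  U24: {t1} {t4}
  U34: {t3,t5} {t4}
  U123: {t2}
  U124: {t1}
  U134: {t3,t5}
  U234: {t4}
C dims 12,12,4; δ0: rk 8, SNF 1^8; δ1: rk 4, SNF 1^4
Ȟ^0 = (12 − 8) − 0 = 4, so Ȟ^0 ≅ Z^4
Ȟ^1 = (12 − 4) − 8 = 0, so Ȟ^1 ≅ 0
Ȟ^2 = (4 − 0) − 4 = 0, so Ȟ^2 ≅ 0

Ȟ^0 = Z^4,  Ȟ^1 = 0,  Ȟ^2 = 0


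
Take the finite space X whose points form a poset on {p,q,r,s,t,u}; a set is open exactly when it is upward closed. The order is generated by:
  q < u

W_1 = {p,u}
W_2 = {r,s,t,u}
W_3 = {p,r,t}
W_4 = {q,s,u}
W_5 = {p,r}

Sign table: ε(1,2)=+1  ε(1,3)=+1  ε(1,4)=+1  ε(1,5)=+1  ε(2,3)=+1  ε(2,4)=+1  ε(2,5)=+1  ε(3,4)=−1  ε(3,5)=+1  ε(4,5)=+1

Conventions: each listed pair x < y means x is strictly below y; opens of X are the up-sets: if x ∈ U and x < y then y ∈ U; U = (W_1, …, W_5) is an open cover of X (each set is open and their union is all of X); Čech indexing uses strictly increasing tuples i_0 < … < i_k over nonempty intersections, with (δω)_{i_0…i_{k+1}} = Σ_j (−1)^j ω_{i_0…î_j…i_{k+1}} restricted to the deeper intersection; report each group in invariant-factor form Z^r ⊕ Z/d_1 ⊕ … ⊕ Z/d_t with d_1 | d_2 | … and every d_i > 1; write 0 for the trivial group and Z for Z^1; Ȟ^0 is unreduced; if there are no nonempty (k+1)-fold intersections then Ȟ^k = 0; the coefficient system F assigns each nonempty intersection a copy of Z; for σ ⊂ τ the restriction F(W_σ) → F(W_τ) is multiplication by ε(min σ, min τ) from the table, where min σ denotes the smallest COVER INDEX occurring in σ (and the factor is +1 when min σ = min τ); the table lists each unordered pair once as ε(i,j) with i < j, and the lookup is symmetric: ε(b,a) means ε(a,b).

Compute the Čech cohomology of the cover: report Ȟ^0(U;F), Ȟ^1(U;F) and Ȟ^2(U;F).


Ȟ^0 ≅ Z,  Ȟ^1 ≅ Z,  Ȟ^2 ≅ 0

intersection data:
  W12={u} W13={p} W14={u} W15={p} W23={r,t} W24={s,u} W25={r} W35={p,r}
  W124={u} W135={p} W235={r}
C dims 5,8,3; δ0: rk 4, SNF 1^4; δ1: rk 3, SNF 1^3
Ȟ^0 = (5 − 4) − 0 = 1, so Ȟ^0 ≅ Z
Ȟ^1 = (8 − 3) − 4 = 1, so Ȟ^1 ≅ Z
Ȟ^2 = (3 − 0) − 3 = 0, so Ȟ^2 ≅ 0


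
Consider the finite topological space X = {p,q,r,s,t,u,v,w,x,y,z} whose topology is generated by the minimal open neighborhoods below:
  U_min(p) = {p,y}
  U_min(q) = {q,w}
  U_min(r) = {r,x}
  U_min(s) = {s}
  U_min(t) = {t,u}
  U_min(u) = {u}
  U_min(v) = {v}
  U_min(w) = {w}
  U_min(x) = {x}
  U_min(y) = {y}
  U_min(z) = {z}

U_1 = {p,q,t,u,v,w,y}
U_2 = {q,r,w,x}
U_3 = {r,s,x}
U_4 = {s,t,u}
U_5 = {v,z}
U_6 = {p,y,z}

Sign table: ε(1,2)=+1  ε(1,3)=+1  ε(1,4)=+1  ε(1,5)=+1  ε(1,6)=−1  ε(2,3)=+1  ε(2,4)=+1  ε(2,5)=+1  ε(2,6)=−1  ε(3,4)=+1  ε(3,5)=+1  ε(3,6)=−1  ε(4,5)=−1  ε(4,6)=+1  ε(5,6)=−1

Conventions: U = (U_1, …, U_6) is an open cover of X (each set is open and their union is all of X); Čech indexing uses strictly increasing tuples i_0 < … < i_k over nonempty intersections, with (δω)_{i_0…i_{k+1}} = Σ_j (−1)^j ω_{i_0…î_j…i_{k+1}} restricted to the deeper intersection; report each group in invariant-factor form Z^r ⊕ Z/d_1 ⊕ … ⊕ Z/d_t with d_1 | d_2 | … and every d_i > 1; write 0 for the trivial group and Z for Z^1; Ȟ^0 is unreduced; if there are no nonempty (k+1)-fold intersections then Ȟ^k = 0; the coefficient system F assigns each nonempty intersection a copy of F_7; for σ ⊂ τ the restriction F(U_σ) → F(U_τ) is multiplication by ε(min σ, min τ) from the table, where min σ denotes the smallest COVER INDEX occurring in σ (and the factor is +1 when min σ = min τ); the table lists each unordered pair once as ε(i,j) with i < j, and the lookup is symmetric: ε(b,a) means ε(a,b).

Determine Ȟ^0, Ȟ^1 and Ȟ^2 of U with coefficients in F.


intersection data:
  U12={q,w} U14={t,u} U15={v} U16={p,y} U23={r,x} U34={s} U56={z}
C dims 6,7; δ0: rk_F7 5
Ȟ^0 = (6 − 5) − 0 = 1, so Ȟ^0 ≅ Z/7
Ȟ^1 = (7 − 0) − 5 = 2, so Ȟ^1 ≅ Z/7 ⊕ Z/7
Ȟ^2 = (0 − 0) − 0 = 0, so Ȟ^2 ≅ 0

Ȟ^0 = Z/7, Ȟ^1 = Z/7 ⊕ Z/7, Ȟ^2 = 0


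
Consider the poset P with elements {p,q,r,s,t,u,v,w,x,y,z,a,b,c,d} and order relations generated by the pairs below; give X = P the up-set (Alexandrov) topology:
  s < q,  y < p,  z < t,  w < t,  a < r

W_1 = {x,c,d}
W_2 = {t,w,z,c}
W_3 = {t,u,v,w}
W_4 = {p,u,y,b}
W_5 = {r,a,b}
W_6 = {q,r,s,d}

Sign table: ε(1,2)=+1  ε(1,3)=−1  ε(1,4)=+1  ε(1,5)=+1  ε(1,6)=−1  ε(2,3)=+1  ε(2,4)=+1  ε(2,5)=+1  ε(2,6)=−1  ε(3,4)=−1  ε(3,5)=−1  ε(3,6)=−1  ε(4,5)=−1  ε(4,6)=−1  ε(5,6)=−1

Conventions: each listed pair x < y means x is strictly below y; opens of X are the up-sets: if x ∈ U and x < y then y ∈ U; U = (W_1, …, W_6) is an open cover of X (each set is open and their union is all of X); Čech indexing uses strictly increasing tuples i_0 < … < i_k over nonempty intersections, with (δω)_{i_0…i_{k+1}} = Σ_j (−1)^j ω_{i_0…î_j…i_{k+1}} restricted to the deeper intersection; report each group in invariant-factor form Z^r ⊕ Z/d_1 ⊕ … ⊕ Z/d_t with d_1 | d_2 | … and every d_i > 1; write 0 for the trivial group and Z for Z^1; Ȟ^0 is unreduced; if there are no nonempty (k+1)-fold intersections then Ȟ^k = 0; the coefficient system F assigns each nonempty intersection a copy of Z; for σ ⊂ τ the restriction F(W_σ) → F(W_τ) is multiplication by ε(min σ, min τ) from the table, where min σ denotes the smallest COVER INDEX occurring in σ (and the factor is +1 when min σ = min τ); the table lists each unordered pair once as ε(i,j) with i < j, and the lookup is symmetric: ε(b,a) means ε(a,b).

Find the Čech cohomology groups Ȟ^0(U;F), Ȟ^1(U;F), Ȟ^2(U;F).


cover nerve:
  W12={c} W16={d} W23={t,w} W34={u} W45={b} W56={r}
C dims 6,6; δ0: rk 5, SNF 1^5
Ȟ^0: (6−5)−0=1 ⇒ Z
Ȟ^1: (6−0)−5=1 ⇒ Z
Ȟ^2: (0−0)−0=0 ⇒ 0

Ȟ^0 = Z, Ȟ^1 = Z, Ȟ^2 = 0


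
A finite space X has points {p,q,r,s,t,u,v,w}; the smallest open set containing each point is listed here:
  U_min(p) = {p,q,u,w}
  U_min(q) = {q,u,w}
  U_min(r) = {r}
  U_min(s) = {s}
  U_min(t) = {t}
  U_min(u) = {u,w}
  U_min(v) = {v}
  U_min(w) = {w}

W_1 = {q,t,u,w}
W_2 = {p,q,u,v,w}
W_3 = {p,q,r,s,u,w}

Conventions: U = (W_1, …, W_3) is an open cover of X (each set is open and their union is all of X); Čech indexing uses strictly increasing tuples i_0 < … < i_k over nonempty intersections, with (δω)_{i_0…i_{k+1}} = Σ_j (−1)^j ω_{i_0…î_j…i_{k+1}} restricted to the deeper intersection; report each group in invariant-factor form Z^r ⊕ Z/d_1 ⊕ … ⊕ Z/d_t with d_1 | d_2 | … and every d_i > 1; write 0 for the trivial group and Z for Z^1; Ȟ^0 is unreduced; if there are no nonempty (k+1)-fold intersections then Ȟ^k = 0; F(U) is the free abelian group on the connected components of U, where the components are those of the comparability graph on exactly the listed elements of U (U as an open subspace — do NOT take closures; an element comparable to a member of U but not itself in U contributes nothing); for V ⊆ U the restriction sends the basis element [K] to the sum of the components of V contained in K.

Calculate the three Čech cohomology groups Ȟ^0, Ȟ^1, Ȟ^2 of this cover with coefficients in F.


Ȟ^0(U;F) ≅ Z^5,  Ȟ^1(U;F) ≅ 0,  Ȟ^2(U;F) ≅ 0

intersection data:
  W12={q,u,w} W13={q,u,w} W23={p,q,u,w}
  W123={q,u,w}
components per intersection:
  W1: {q,u,w} {t}
  W2: {p,q,u,w} {v}
  W3: {p,q,u,w} {r} {s}
  W12: {q,u,w}
  W13: {q,u,w}
  W23: {p,q,u,w}
  W123: {q,u,w}
C dims 7,3,1; δ0: rk 2, SNF 1^2; δ1: rk 1, SNF 1^1
Ȟ^0 = (7 − 2) − 0 = 5, so Ȟ^0 ≅ Z^5
Ȟ^1 = (3 − 1) − 2 = 0, so Ȟ^1 ≅ 0
Ȟ^2 = (1 − 0) − 1 = 0, so Ȟ^2 ≅ 0


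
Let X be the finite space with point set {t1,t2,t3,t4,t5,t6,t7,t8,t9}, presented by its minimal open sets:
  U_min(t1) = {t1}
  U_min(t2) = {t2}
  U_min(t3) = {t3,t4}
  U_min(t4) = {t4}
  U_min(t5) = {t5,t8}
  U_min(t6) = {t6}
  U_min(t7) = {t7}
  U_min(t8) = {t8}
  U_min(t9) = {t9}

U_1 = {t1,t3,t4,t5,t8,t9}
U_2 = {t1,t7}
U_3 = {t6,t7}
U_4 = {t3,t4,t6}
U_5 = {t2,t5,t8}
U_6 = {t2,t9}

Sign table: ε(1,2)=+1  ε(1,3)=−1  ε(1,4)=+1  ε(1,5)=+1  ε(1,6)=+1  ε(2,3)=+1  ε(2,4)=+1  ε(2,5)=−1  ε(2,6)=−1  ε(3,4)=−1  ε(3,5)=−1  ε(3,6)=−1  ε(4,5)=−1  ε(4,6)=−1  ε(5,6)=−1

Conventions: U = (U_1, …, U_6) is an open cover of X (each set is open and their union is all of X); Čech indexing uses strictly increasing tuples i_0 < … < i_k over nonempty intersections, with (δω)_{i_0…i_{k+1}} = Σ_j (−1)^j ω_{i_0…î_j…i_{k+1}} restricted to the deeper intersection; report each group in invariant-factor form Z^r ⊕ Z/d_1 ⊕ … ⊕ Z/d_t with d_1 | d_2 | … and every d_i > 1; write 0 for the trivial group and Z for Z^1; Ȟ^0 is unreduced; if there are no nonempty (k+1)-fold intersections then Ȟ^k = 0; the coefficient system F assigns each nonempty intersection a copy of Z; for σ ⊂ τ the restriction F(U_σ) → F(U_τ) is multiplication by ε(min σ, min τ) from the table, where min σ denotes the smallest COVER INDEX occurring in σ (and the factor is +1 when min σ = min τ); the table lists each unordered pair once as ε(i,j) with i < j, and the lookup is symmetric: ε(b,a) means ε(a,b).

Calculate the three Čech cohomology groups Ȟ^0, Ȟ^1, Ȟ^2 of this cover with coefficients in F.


Ȟ^0 = 0, Ȟ^1 = Z ⊕ Z/2 and Ȟ^2 = 0

nerve simplices:
  U12={t1} U14={t3,t4} U15={t5,t8} U16={t9} U23={t7} U34={t6} U56={t2}
C dims 6,7; δ0: rk 6, SNF 1^5·2
degree 0: 6−6−0 = 0 → Ȟ^0 ≅ 0
degree 1: 7−0−6 = 1 plus torsion [2] → Ȟ^1 ≅ Z ⊕ Z/2
degree 2: 0−0−0 = 0 → Ȟ^2 ≅ 0


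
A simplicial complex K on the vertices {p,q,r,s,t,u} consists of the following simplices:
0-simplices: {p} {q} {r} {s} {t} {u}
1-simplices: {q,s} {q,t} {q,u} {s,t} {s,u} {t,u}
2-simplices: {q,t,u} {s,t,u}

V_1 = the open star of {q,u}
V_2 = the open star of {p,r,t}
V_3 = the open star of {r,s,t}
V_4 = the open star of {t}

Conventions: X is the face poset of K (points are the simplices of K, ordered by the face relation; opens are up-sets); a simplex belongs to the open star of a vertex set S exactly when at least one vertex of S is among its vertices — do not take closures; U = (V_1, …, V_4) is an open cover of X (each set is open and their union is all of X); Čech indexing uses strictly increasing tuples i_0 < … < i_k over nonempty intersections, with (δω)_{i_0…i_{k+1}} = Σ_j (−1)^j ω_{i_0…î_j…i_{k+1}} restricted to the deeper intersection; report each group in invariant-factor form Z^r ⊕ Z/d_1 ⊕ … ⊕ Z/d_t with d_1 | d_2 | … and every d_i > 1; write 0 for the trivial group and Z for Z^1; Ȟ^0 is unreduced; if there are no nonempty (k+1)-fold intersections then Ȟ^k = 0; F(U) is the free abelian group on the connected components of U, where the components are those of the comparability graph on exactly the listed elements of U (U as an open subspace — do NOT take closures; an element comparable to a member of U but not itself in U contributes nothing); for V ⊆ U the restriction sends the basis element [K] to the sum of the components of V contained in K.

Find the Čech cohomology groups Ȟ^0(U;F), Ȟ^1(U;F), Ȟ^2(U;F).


Ȟ^0(U;F) ≅ Z^3,  Ȟ^1(U;F) ≅ Z,  Ȟ^2(U;F) ≅ 0

cover nerve:
  V1={{q},{u},{q,s},{q,t},{q,u},{s,u},{t,u},{q,t,u},{s,t,u}} V2={{p},{r},{t},{q,t},{s,t},{t,u},{q,t,u},{s,t,u}} V3={{r},{s},{t},{q,s},{q,t},{s,t},{s,u},{t,u},{q,t,u},{s,t,u}} V4={{t},{q,t},{s,t},{t,u},{q,t,u},{s,t,u}}
  V12={{q,t},{t,u},{q,t,u},{s,t,u}} V13={{q,s},{q,t},{s,u},{t,u},{q,t,u},{s,t,u}} V14={{q,t},{t,u},{q,t,u},{s,t,u}} V23={{r},{t},{q,t},{s,t},{t,u},{q,t,u},{s,t,u}} V24={{t},{q,t},{s,t},{t,u},{q,t,u},{s,t,u}} V34={{t},{q,t},{s,t},{t,u},{q,t,u},{s,t,u}}
  V123={{q,t},{t,u},{q,t,u},{s,t,u}} V124={{q,t},{t,u},{q,t,u},{s,t,u}} V134={{q,t},{t,u},{q,t,u},{s,t,u}} V234={{t},{q,t},{s,t},{t,u},{q,t,u},{s,t,u}}
  V1234={{q,t},{t,u},{q,t,u},{s,t,u}}
components per intersection:
  V1: {{q},{u},{q,s},{q,t},{q,u},{s,u},{t,u},{q,t,u},{s,t,u}}
  V2: {{p}} {{r}} {{t},{q,t},{s,t},{t,u},{q,t,u},{s,t,u}}
  V3: {{r}} {{s},{t},{q,s},{q,t},{s,t},{s,u},{t,u},{q,t,u},{s,t,u}}
  V4: {{t},{q,t},{s,t},{t,u},{q,t,u},{s,t,u}}
  V12: {{q,t},{t,u},{q,t,u},{s,t,u}}
  V13: {{q,s}} {{q,t},{s,u},{t,u},{q,t,u},{s,t,u}}
  V14: {{q,t},{t,u},{q,t,u},{s,t,u}}
  V23: {{r}} {{t},{q,t},{s,t},{t,u},{q,t,u},{s,t,u}}
  V24: {{t},{q,t},{s,t},{t,u},{q,t,u},{s,t,u}}
  V34: {{t},{q,t},{s,t},{t,u},{q,t,u},{s,t,u}}
  V123: {{q,t},{t,u},{q,t,u},{s,t,u}}
  V124: {{q,t},{t,u},{q,t,u},{s,t,u}}
  V134: {{q,t},{t,u},{q,t,u},{s,t,u}}
  V234: {{t},{q,t},{s,t},{t,u},{q,t,u},{s,t,u}}
  V1234: {{q,t},{t,u},{q,t,u},{s,t,u}}
C dims 7,8,4,1; δ0: rk 4, SNF 1^4; δ1: rk 3, SNF 1^3; δ2: rk 1, SNF 1^1
Ȟ^0: (7−4)−0=3 ⇒ Z^3
Ȟ^1: (8−3)−4=1 ⇒ Z
Ȟ^2: (4−1)−3=0 ⇒ 0


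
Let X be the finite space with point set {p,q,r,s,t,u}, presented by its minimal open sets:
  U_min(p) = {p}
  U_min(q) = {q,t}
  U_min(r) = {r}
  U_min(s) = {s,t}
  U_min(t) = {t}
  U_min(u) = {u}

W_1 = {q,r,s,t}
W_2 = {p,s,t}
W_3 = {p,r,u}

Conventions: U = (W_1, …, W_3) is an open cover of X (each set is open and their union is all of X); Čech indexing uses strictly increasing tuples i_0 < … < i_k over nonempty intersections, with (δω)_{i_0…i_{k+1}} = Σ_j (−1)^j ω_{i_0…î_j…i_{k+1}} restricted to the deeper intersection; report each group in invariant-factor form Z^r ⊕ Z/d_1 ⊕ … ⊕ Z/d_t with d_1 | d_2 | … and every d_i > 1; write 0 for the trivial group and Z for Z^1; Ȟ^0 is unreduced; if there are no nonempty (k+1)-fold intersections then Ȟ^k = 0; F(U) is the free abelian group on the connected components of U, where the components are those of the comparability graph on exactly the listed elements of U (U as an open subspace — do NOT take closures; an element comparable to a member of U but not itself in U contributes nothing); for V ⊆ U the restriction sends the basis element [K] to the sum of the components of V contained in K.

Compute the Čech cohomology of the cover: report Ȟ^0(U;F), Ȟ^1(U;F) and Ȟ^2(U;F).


nerve simplices:
  W12={s,t} W13={r} W23={p}
components per intersection:
  W1: {q,s,t} {r}
  W2: {p} {s,t}
  W3: {p} {r} {u}
  W12: {s,t}
  W13: {r}
  W23: {p}
C dims 7,3; δ0: rk 3, SNF 1^3
degree 0: 7−3−0 = 4 → Ȟ^0 ≅ Z^4
degree 1: 3−0−3 = 0 → Ȟ^1 ≅ 0
degree 2: 0−0−0 = 0 → Ȟ^2 ≅ 0

Ȟ^0(U;F) ≅ Z^4; Ȟ^1(U;F) ≅ 0; Ȟ^2(U;F) ≅ 0


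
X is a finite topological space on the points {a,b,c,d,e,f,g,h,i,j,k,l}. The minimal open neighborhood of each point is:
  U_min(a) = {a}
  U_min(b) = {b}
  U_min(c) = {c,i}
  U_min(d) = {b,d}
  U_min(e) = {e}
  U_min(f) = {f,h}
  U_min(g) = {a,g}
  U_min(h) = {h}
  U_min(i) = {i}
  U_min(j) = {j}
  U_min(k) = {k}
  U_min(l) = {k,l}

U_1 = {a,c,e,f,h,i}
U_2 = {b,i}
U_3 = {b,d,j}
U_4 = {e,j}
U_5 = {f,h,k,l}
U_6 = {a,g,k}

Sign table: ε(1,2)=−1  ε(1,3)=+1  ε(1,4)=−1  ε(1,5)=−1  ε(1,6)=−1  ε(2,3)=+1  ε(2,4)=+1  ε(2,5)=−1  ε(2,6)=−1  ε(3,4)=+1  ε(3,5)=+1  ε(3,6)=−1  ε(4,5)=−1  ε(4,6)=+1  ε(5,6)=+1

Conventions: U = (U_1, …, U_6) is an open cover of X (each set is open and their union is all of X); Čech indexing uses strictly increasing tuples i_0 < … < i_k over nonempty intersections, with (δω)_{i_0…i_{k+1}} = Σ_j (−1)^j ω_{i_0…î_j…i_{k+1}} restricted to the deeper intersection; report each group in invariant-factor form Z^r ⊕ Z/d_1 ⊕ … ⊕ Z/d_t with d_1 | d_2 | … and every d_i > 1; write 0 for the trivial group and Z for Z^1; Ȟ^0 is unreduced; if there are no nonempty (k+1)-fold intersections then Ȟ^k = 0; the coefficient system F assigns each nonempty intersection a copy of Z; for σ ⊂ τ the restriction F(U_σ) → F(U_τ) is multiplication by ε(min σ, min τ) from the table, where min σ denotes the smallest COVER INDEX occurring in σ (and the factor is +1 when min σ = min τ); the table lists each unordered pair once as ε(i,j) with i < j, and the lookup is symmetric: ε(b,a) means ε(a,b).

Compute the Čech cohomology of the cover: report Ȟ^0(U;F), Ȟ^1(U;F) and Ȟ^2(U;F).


nonempty intersections:
  U12={i} U14={e} U15={f,h} U16={a} U23={b} U34={j} U56={k}
C dims 6,7; δ0: rk 5, SNF 1^5
Ȟ^0: (6−5)−0=1 ⇒ Z
Ȟ^1: (7−0)−5=2 ⇒ Z^2
Ȟ^2: (0−0)−0=0 ⇒ 0

Ȟ^0 ≅ Z,  Ȟ^1 ≅ Z^2,  Ȟ^2 ≅ 0


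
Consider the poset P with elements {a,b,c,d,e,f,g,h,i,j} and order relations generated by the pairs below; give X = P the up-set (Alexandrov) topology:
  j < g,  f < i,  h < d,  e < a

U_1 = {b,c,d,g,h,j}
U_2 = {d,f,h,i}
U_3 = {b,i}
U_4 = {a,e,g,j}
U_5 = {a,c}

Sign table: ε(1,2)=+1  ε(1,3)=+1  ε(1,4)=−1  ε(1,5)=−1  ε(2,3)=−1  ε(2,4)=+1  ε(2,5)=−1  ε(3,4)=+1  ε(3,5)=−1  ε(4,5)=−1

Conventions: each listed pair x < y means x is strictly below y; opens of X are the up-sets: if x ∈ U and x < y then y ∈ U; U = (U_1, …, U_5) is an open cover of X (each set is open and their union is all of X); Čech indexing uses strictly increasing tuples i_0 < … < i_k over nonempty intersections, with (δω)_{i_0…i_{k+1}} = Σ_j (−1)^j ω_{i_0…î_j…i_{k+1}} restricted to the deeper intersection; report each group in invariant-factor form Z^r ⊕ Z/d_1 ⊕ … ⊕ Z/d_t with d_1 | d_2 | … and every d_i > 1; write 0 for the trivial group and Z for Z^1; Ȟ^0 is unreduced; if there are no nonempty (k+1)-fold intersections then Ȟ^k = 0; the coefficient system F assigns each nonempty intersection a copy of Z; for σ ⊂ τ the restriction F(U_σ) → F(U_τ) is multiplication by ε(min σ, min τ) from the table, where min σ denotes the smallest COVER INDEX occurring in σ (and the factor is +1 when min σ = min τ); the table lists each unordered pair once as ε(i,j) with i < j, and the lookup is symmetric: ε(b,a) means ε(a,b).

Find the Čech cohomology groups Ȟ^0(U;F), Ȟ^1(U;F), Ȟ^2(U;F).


nerve of the cover:
  U12={d,h} U13={b} U14={g,j} U15={c} U23={i} U45={a}
C dims 5,6; δ0: rk 5, SNF 1^4·2
Ȟ^0 = (5 − 5) − 0 = 0, so Ȟ^0 ≅ 0
Ȟ^1 = (6 − 0) − 5 = 1 plus torsion [2], so Ȟ^1 ≅ Z ⊕ Z/2
Ȟ^2 = (0 − 0) − 0 = 0, so Ȟ^2 ≅ 0

Ȟ^0(U;F) ≅ 0; Ȟ^1(U;F) ≅ Z ⊕ Z/2; Ȟ^2(U;F) ≅ 0


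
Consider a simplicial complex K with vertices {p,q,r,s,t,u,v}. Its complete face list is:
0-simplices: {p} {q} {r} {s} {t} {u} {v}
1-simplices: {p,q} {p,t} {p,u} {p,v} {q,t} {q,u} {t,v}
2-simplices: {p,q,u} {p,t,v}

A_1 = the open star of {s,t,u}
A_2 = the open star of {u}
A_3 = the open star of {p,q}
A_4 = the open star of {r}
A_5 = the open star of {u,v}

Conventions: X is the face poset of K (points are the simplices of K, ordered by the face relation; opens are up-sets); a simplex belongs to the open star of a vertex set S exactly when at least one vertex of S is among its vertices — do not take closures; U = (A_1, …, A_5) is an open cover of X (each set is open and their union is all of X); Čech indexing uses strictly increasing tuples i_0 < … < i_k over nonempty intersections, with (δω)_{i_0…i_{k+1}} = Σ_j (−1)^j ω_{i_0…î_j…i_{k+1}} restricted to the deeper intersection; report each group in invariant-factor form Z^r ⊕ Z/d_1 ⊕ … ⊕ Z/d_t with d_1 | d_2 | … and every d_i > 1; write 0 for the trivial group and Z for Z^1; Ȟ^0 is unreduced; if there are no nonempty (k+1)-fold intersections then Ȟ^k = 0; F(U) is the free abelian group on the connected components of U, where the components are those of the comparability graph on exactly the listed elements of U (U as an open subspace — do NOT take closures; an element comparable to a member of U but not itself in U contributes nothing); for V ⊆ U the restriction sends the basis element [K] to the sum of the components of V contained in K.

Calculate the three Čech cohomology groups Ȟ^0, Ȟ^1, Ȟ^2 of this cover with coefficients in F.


Ȟ^0(U;F) ≅ Z^3,  Ȟ^1(U;F) ≅ Z,  Ȟ^2(U;F) ≅ 0

nerve of the cover:
  A1={{s},{t},{u},{p,t},{p,u},{q,t},{q,u},{t,v},{p,q,u},{p,t,v}} A2={{u},{p,u},{q,u},{p,q,u}} A3={{p},{q},{p,q},{p,t},{p,u},{p,v},{q,t},{q,u},{p,q,u},{p,t,v}} A4={{r}} A5={{u},{v},{p,u},{p,v},{q,u},{t,v},{p,q,u},{p,t,v}}
  A12={{u},{p,u},{q,u},{p,q,u}} A13={{p,t},{p,u},{q,t},{q,u},{p,q,u},{p,t,v}} A15={{u},{p,u},{q,u},{t,v},{p,q,u},{p,t,v}} A23={{p,u},{q,u},{p,q,u}} A25={{u},{p,u},{q,u},{p,q,u}} A35={{p,u},{p,v},{q,u},{p,q,u},{p,t,v}}
  A123={{p,u},{q,u},{p,q,u}} A125={{u},{p,u},{q,u},{p,q,u}} A135={{p,u},{q,u},{p,q,u},{p,t,v}} A235={{p,u},{q,u},{p,q,u}}
  A1235={{p,u},{q,u},{p,q,u}}
components per intersection:
  A1: {{s}} {{t},{p,t},{q,t},{t,v},{p,t,v}} {{u},{p,u},{q,u},{p,q,u}}
  A2: {{u},{p,u},{q,u},{p,q,u}}
  A3: {{p},{q},{p,q},{p,t},{p,u},{p,v},{q,t},{q,u},{p,q,u},{p,t,v}}
  A4: {{r}}
  A5: {{u},{p,u},{q,u},{p,q,u}} {{v},{p,v},{t,v},{p,t,v}}
  A12: {{u},{p,u},{q,u},{p,q,u}}
  A13: {{p,t},{p,t,v}} {{p,u},{q,u},{p,q,u}} {{q,t}}
  A15: {{u},{p,u},{q,u},{p,q,u}} {{t,v},{p,t,v}}
  A23: {{p,u},{q,u},{p,q,u}}
  A25: {{u},{p,u},{q,u},{p,q,u}}
  A35: {{p,u},{q,u},{p,q,u}} {{p,v},{p,t,v}}
  A123: {{p,u},{q,u},{p,q,u}}
  A125: {{u},{p,u},{q,u},{p,q,u}}
  A135: {{p,u},{q,u},{p,q,u}} {{p,t,v}}
  A235: {{p,u},{q,u},{p,q,u}}
  A1235: {{p,u},{q,u},{p,q,u}}
C dims 8,10,5,1; δ0: rk 5, SNF 1^5; δ1: rk 4, SNF 1^4; δ2: rk 1, SNF 1^1
Ȟ^0 = (8 − 5) − 0 = 3, so Ȟ^0 ≅ Z^3
Ȟ^1 = (10 − 4) − 5 = 1, so Ȟ^1 ≅ Z
Ȟ^2 = (5 − 1) − 4 = 0, so Ȟ^2 ≅ 0


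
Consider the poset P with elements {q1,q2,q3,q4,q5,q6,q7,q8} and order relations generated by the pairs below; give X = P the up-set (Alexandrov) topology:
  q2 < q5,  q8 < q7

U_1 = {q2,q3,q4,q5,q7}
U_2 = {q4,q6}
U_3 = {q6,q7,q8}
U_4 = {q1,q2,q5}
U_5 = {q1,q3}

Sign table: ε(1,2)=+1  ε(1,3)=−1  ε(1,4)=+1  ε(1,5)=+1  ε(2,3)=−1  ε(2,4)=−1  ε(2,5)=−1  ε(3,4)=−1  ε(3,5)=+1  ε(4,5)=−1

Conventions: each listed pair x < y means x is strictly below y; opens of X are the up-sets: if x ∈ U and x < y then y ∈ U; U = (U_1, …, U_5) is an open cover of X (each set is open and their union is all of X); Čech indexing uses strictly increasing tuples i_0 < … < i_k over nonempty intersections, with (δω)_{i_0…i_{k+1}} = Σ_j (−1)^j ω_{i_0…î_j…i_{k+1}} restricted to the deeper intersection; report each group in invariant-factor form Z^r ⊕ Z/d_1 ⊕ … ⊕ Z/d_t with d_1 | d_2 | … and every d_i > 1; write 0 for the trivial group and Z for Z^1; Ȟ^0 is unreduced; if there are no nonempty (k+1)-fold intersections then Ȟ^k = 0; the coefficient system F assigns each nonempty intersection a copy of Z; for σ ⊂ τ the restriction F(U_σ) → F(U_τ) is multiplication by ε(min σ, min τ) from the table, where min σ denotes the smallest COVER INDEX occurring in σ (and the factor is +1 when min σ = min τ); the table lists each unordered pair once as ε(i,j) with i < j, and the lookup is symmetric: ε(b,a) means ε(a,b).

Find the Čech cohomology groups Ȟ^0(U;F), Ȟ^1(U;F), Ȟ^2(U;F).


Ȟ^0 ≅ 0,  Ȟ^1 ≅ Z ⊕ Z/2,  Ȟ^2 ≅ 0

nerve simplices:
  U12={q4} U13={q7} U14={q2,q5} U15={q3} U23={q6} U45={q1}
C dims 5,6; δ0: rk 5, SNF 1^4·2
degree 0: 5−5−0 = 0 → Ȟ^0 ≅ 0
degree 1: 6−0−5 = 1 plus torsion [2] → Ȟ^1 ≅ Z ⊕ Z/2
degree 2: 0−0−0 = 0 → Ȟ^2 ≅ 0


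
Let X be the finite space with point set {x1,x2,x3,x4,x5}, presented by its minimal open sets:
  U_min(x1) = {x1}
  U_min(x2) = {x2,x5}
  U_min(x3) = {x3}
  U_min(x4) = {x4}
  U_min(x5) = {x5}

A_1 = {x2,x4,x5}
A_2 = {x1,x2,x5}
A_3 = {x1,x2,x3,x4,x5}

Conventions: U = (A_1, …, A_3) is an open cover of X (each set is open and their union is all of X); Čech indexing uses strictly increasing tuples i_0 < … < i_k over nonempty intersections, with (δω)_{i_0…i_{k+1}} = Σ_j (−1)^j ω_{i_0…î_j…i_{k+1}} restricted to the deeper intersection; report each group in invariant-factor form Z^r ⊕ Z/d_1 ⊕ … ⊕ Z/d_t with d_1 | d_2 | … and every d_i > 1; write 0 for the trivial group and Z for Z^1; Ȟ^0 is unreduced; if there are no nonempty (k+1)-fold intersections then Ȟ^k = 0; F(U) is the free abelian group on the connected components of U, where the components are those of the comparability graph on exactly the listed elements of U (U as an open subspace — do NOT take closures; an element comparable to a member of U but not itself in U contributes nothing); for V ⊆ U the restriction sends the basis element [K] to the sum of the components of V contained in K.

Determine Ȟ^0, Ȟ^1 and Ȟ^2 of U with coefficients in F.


Ȟ^0 = Z^4, Ȟ^1 = 0 and Ȟ^2 = 0

intersection data:
  A12={x2,x5} A13={x2,x4,x5} A23={x1,x2,x5}
  A123={x2,x5}
components per intersection:
  A1: {x2,x5} {x4}
  A2: {x1} {x2,x5}
  A3: {x1} {x2,x5} {x3} {x4}
  A12: {x2,x5}
  A13: {x2,x5} {x4}
  A23: {x1} {x2,x5}
  A123: {x2,x5}
C dims 8,5,1; δ0: rk 4, SNF 1^4; δ1: rk 1, SNF 1^1
Ȟ^0 = (8 − 4) − 0 = 4, so Ȟ^0 ≅ Z^4
Ȟ^1 = (5 − 1) − 4 = 0, so Ȟ^1 ≅ 0
Ȟ^2 = (1 − 0) − 1 = 0, so Ȟ^2 ≅ 0
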